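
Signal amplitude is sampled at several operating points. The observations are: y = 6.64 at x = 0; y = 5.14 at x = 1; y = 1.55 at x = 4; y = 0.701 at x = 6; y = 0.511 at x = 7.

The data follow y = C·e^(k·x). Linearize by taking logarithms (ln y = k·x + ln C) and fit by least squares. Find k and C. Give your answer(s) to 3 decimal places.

k = -0.377, C = 7.002

With ln yᵢ as the transformed response and xᵢ as the regressor:
Sums: Σx = 18.0000, Σ(x)² = 102.0000, Σln y = 2.9418, Σx·ln y = -3.4411.
Normal system: [[102.0000, 18.0000]; [18.0000, 5]]·[k, ln C]ᵀ = [-3.4411, 2.9418]ᵀ.
Δ = 102.0000·5 − (18.0000)² = 186.0000; k = (-3.4411·5 − 18.0000·2.9418)/186.0000 = -0.37719, ln C = (102.0000·2.9418 − 18.0000·-3.4411)/186.0000 = 1.94625, so C = exp(1.94625) = 7.00237.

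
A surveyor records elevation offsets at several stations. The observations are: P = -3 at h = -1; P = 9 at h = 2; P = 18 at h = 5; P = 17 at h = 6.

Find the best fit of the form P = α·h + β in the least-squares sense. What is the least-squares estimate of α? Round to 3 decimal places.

α = 3.000

Compute the Gram sums: Σh·h = 66, Σh = 12, Σ1 = 4.
Moment sums: Σh·P = 213, ΣP = 41.
So AᵀA·[α, β]ᵀ = AᵀP: [[66, 12]; [12, 4]]·[α, β]ᵀ = [213, 41]ᵀ.
Eliminating β: 4·(row 1) − 12·(row 2) gives 120·α = 4·213 − 12·41 = 360, so α = 3.
Then β = (41 − 12·3)/4 = 5/4.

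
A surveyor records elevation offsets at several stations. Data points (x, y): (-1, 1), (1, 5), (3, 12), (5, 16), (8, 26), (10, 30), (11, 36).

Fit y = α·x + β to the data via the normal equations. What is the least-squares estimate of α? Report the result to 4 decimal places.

Normal-equation sums: Σx·x = 321, Σx = 37, Σ1 = 7.
Moment sums: Σx·y = 1024, Σy = 126.
Δ = 321·7 − 37² = 878.
α = (1024·7 − 37·126)/878 = 1253/439; β = (321·126 − 37·1024)/878 = 1279/439.

α = 2.8542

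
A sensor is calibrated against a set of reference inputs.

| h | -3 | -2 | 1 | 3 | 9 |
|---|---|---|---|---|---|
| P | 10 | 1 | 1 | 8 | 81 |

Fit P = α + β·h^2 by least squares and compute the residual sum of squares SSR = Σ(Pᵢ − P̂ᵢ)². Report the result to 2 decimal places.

The normal equations are: 5·α + 104·β = 101;  104·α + 6740·β = 6728.
(Σ1 = 5, Σh^2 = 104, Σh^2·h^2 = 6740, ΣP = 101, Σh^2·P = 6728.)
Determinant 5·6740 − 104² = 22884.
α = (101·6740 − 104·6728)/22884 = -1581/1907; β = (5·6728 − 104·101)/22884 = 1928/1907.
Residuals: 3299/1907, -4224/1907, 1560/1907, -515/1907, -120/1907; SSR = 16486/1907.

SSR = 8.64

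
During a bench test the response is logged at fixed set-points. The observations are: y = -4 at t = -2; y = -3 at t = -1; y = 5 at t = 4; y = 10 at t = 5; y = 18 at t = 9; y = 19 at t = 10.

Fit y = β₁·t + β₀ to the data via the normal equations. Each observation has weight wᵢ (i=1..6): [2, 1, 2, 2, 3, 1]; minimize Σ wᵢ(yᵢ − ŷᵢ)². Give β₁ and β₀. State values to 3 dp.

β₁ = 2.016, β₀ = -0.801

Compute the Gram sums: Σwᵢ·t·t = 434, Σwᵢ·t = 50, Σwᵢ·1 = 11.
Right-hand side: Σwᵢ·t·y = 835, Σwᵢ·y = 92.
So XᵀWX·[β₁, β₀]ᵀ = XᵀWy: [[434, 50]; [50, 11]]·[β₁, β₀]ᵀ = [835, 92]ᵀ.
det = 434·11 − 50² = 2274.
β₁ = (835·11 − 50·92)/2274 = 4585/2274; β₀ = (434·92 − 50·835)/2274 = -911/1137.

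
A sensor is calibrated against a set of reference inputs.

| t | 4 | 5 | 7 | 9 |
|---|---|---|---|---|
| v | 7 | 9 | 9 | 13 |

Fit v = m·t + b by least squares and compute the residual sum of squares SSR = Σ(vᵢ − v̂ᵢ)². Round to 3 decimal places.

SSR = 2.712

Entries of MᵀM: Σt·t = 171, Σt = 25, Σ1 = 4.
And Σt·v = 253, Σv = 38.
Determinant 171·4 − 25² = 59.
m = (253·4 − 25·38)/59 = 62/59; b = (171·38 − 25·253)/59 = 173/59.
Residuals: -8/59, 48/59, -76/59, 36/59; SSR = 160/59.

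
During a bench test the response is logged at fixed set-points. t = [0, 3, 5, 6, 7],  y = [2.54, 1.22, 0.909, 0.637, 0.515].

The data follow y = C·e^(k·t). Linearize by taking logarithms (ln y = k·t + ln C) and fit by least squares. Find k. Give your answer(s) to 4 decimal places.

With ln yᵢ as the transformed response and tᵢ as the regressor:
Σt = 21.0000, Σ(t)² = 119.0000, Σln y = -0.0790, Σt·ln y = -7.2315.
Normal system: [[119.0000, 21.0000]; [21.0000, 5]]·[k, ln C]ᵀ = [-7.2315, -0.0790]ᵀ.
Solving (det = 154.0000): k = -0.22402, ln C = 0.92510.

k = -0.2240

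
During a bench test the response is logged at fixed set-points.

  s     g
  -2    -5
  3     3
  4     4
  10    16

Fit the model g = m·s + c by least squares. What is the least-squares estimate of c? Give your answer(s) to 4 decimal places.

c = -2.0722

Sums needed: Σs·s = 129, Σs = 15, Σ1 = 4.
For Aᵀg: Σs·g = 195, Σg = 18.
So AᵀA·[m, c]ᵀ = Aᵀg: [[129, 15]; [15, 4]]·[m, c]ᵀ = [195, 18]ᵀ.
Determinant 129·4 − 15² = 291.
m = (195·4 − 15·18)/291 = 170/97; c = (129·18 − 15·195)/291 = -201/97.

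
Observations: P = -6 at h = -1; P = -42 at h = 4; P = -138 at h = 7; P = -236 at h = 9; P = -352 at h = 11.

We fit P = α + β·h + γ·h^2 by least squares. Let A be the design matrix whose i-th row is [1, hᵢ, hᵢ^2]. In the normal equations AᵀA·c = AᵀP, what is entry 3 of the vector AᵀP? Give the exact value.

Entry 3 ↔ basis h^2, so (AᵀP)_{3} = Σᵢ (h^2)·Pᵢ = (1)·(-6) + (16)·(-42) + (49)·(-138) + (81)·(-236) + (121)·(-352) = -69148.

-69148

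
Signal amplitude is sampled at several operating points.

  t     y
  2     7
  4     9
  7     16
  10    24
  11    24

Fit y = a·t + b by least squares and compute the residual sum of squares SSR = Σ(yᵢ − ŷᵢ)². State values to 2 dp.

SSR = 4.87

Setting ∂/∂a … = 0 gives: 290·a + 34·b = 666;  34·a + 5·b = 80.
(Σt·t = 290, Σt = 34, Σ1 = 5, Σt·y = 666, Σy = 80.)
Determinant 290·5 − 34² = 294.
a = (666·5 − 34·80)/294 = 305/147; b = (290·80 − 34·666)/294 = 278/147.
Residuals: 47/49, -25/21, -61/147, 200/147, -5/7; SSR = 716/147.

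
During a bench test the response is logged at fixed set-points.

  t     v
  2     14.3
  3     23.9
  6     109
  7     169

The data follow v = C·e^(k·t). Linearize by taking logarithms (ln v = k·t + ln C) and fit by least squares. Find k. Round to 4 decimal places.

k = 0.4971

With ln vᵢ as the transformed response and tᵢ as the regressor:
Σt = 18.0000, Σ(t)² = 98.0000, Σln v = 15.6554, Σt·ln v = 78.8995.
Normal system: [[98.0000, 18.0000]; [18.0000, 4]]·[k, ln C]ᵀ = [78.8995, 15.6554]ᵀ.
Slope k = (n·Σt·ln v − Σt·Σln v)/(n·Σ(t)² − (Σt)²) = (4·78.8995 − 18.0000·15.6554)/68.0000 = 0.49708; ln C = (Σln v − k·Σt)/n = 1.67700.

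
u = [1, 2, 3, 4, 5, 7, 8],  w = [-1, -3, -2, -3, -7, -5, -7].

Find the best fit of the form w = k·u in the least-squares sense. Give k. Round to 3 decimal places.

k = -0.899

Sums needed: Σu·u = 168.
And Σu·w = -151.
k = (-151)/168 = -0.89881.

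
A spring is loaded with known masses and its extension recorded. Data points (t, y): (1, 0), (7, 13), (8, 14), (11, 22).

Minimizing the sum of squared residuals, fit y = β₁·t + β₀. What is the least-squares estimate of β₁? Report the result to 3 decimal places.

β₁ = 2.166

Normal-equation sums: Σt·t = 235, Σt = 27, Σ1 = 4.
For Aᵀy: Σt·y = 445, Σy = 49.
So AᵀA·[β₁, β₀]ᵀ = Aᵀy: [[235, 27]; [27, 4]]·[β₁, β₀]ᵀ = [445, 49]ᵀ.
Δ = 235·4 − 27² = 211.
β₁ = (445·4 − 27·49)/211 = 457/211; β₀ = (235·49 − 27·445)/211 = -500/211.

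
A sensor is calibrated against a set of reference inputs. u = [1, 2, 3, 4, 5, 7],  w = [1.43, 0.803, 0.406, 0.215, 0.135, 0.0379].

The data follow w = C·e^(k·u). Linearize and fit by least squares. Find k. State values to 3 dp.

k = -0.603

With ln wᵢ as the transformed response and uᵢ as the regressor:
Sums: Σu = 22.0000, Σ(u)² = 104.0000, Σln w = -7.5755, Σu·ln w = -41.8558.
Normal system: [[104.0000, 22.0000]; [22.0000, 6]]·[k, ln C]ᵀ = [-41.8558, -7.5755]ᵀ.
Δ = 104.0000·6 − (22.0000)² = 140.0000; k = (-41.8558·6 − 22.0000·-7.5755)/140.0000 = -0.60338, ln C = (104.0000·-7.5755 − 22.0000·-41.8558)/140.0000 = 0.94981.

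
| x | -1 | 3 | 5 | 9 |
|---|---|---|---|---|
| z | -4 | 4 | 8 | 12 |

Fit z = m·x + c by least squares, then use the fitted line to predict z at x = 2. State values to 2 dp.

ẑ = 1.77

Forming MᵀM = [[116, 16]; [16, 4]] and Mᵀz = [164, 20]ᵀ gives MᵀM·[m, c]ᵀ = Mᵀz.
Eliminating c: 4·(row 1) − 16·(row 2) gives 208·m = 4·164 − 16·20 = 336, so m = 21/13.
Then c = (20 − 16·(21/13))/4 = -19/13.
At x = 2: ẑ = (21/13)·(2) + (-19/13)·(1) = 23/13.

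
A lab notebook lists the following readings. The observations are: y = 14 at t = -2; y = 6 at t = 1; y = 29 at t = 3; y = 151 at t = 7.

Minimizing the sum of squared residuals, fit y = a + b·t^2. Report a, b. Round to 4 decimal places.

a = 2.2091, b = 3.0343

Setting ∂/∂a … = 0 gives: 4·a + 63·b = 200;  63·a + 2499·b = 7722.
Δ = 4·2499 − 63² = 6027.
a = (200·2499 − 63·7722)/6027 = 634/287; b = (4·7722 − 63·200)/6027 = 6096/2009.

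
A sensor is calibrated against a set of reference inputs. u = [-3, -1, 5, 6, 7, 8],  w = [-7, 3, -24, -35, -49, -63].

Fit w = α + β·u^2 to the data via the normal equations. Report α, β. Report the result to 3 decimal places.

α = 2.885, β = -1.045

The normal equations are: 6·α + 184·β = -175;  184·α + 8500·β = -8353.
(Σ1 = 6, Σu^2 = 184, Σu^2·u^2 = 8500, Σw = -175, Σu^2·w = -8353.)
Eliminating β: 8500·(row 1) − 184·(row 2) gives 17144·α = 8500·(-175) − 184·(-8353) = 49452, so α = 12363/4286.
Then β = ((-8353) − 184·(12363/4286))/8500 = -8959/8572.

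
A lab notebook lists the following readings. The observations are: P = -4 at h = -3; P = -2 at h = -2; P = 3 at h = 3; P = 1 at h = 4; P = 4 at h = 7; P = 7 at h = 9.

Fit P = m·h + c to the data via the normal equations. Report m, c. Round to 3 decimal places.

m = 0.816, c = -0.947

Normal-equation sums: Σh·h = 168, Σh = 18, Σ1 = 6.
Moment sums: Σh·P = 120, ΣP = 9.
Δ = 168·6 − 18² = 684.
m = (120·6 − 18·9)/684 = 31/38; c = (168·9 − 18·120)/684 = -18/19.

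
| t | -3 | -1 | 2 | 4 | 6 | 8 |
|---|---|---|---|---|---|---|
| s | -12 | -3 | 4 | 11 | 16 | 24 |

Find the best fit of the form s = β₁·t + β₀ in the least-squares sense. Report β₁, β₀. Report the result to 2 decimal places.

Entries of XᵀX: Σt·t = 130, Σt = 16, Σ1 = 6.
And Σt·s = 379, Σs = 40.
Normal equations: [[130, 16]; [16, 6]]·[β₁, β₀]ᵀ = [379, 40]ᵀ.
Δ = 130·6 − 16² = 524.
β₁ = (379·6 − 16·40)/524 = 817/262; β₀ = (130·40 − 16·379)/524 = -216/131.

β₁ = 3.12, β₀ = -1.65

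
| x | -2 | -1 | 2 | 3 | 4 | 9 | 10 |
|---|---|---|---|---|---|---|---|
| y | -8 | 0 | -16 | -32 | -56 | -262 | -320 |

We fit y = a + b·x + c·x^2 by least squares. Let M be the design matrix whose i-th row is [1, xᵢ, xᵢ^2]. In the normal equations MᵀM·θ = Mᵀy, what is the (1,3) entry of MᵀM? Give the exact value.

215

Row 1 ↔ basis 1, column 3 ↔ basis x^2, so (MᵀM)_{1,3} = Σᵢ x^2 = (1)·(4) + (1)·(1) + (1)·(4) + (1)·(9) + (1)·(16) + (1)·(81) + (1)·(100) = 215.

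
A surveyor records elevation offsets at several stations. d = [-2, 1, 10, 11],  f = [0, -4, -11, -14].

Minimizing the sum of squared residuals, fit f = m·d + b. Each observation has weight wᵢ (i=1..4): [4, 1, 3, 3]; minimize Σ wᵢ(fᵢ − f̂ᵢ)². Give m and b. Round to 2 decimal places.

Forming MᵀWM = [[680, 56]; [56, 11]] and MᵀWf = [-796, -79]ᵀ gives MᵀWM·[m, b]ᵀ = MᵀWf.
Δ = 680·11 − 56² = 4344.
m = ((-796)·11 − 56·(-79))/4344 = -361/362; b = (680·(-79) − 56·(-796))/4344 = -381/181.

m = -1.00, b = -2.10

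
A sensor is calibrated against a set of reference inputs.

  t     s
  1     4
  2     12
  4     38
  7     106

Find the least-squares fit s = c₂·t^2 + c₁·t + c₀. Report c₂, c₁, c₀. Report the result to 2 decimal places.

The normal system MᵀM·[c₂, c₁, c₀]ᵀ = Mᵀs is [[2674, 416, 70]; [416, 70, 14]; [70, 14, 4]]·[c₂, c₁, c₀]ᵀ = [5854, 922, 160]ᵀ.
Solving the 3×3 system (Gaussian elimination) gives c₂ = 62/33, c₁ = 64/33, c₀ = 1/3.

c₂ = 1.88, c₁ = 1.94, c₀ = 0.33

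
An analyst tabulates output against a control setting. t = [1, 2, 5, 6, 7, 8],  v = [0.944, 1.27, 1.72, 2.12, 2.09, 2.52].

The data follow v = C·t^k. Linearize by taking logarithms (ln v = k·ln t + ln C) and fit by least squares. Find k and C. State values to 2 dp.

k = 0.44, C = 0.93

Let Y = ln v. Fitting Y = k·ln t + ln C by least squares:
XᵀX = [[14.3918, 8.1197]; [8.1197, 6]], rhs = [5.7413, 3.1366]ᵀ  (here Σln t = 8.1197, Σ(ln t)² = 14.3918, Σln v = 3.1366, Σln t·ln v = 5.7413).
Solving (det = 20.4213): k = 0.43973, ln C = -0.07231, so C = exp(-0.07231) = 0.93024.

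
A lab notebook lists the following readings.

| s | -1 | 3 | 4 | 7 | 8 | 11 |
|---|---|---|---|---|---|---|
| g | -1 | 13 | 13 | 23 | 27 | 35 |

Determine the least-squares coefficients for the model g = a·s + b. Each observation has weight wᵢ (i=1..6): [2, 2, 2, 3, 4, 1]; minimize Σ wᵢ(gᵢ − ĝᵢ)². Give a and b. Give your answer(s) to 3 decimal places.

a = 3.021, b = 2.315

With design matrix A, AᵀWA = [[576, 76]; [76, 14]] and AᵀWg = [1916, 262]ᵀ.
Eliminating b: 14·(row 1) − 76·(row 2) gives 2288·a = 14·1916 − 76·262 = 6912, so a = 432/143.
Then b = (262 − 76·(432/143))/14 = 331/143.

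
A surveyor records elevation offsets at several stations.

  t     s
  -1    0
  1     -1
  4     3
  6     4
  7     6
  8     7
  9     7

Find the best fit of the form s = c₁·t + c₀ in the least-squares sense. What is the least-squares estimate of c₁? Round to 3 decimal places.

c₁ = 0.841

Sums needed: Σt·t = 248, Σt = 34, Σ1 = 7.
Moment sums: Σt·s = 196, Σs = 26.
Determinant 248·7 − 34² = 580.
c₁ = (196·7 − 34·26)/580 = 122/145; c₀ = (248·26 − 34·196)/580 = -54/145.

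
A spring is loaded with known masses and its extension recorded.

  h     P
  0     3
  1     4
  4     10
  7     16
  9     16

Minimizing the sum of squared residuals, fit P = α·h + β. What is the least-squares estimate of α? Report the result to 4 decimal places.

α = 1.6020

The normal system MᵀM·[α, β]ᵀ = MᵀP is [[147, 21]; [21, 5]]·[α, β]ᵀ = [300, 49]ᵀ.
Eliminating β: 5·(row 1) − 21·(row 2) gives 294·α = 5·300 − 21·49 = 471, so α = 157/98.
Then β = (49 − 21·(157/98))/5 = 43/14.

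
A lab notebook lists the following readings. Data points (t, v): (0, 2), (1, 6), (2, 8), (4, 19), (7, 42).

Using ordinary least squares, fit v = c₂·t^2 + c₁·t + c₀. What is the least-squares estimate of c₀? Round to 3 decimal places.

c₀ = 2.399

The normal equations are: 2674·c₂ + 416·c₁ + 70·c₀ = 2400;  416·c₂ + 70·c₁ + 14·c₀ = 392;  70·c₂ + 14·c₁ + 5·c₀ = 77.
(Σt^2·t^2 = 2674, Σt^2·t = 416, Σt^2 = 70, Σt·t = 70, Σt = 14, Σ1 = 5, Σt^2·v = 2400, Σt·v = 392, Σv = 77.)
Inverting the 3×3 Gram matrix, [c₂, c₁, c₀]ᵀ = [217/429, 907/429, 343/143]ᵀ.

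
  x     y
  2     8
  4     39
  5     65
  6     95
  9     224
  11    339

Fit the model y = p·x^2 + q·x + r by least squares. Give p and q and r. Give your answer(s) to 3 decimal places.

p = 2.989, q = -2.040, r = -0.069

Normal-equation sums: Σx^2·x^2 = 23395, Σx^2·x = 2473, Σx^2 = 283, Σx·x = 283, Σx = 37, Σ1 = 6.
Moment sums: Σx^2·y = 64864, Σx·y = 6812, Σy = 770.
MᵀM·[p, q, r]ᵀ = Mᵀy becomes [[23395, 2473, 283]; [2473, 283, 37]; [283, 37, 6]]·[p, q, r]ᵀ = [64864, 6812, 770]ᵀ.
Row-reducing yields p = 94873/31740, q = -64759/31740, r = -183/2645.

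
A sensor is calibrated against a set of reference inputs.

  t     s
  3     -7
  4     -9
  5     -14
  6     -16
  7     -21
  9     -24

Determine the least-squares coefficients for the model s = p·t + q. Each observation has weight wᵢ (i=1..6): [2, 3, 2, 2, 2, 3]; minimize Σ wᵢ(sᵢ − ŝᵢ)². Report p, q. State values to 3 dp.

p = -2.983, q = 1.904

From the data, Σwᵢ·t·t = 529, Σwᵢ·t = 81, Σwᵢ·1 = 14.
For MᵀWs: Σwᵢ·t·s = -1424, Σwᵢ·s = -215.
So MᵀWM·[p, q]ᵀ = MᵀWs: [[529, 81]; [81, 14]]·[p, q]ᵀ = [-1424, -215]ᵀ.
Δ = 529·14 − 81² = 845.
p = ((-1424)·14 − 81·(-215))/845 = -2521/845; q = (529·(-215) − 81·(-1424))/845 = 1609/845.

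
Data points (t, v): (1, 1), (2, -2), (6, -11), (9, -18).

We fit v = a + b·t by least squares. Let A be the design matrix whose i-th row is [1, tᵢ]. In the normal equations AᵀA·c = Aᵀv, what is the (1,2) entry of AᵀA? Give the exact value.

18

Row 1 ↔ basis 1, column 2 ↔ basis t, so (AᵀA)_{1,2} = Σᵢ t = (1)·(1) + (1)·(2) + (1)·(6) + (1)·(9) = 18.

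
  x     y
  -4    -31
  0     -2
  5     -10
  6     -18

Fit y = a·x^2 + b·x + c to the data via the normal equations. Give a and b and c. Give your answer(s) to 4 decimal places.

The normal equations are: 2177·a + 277·b + 77·c = -1394;  277·a + 77·b + 7·c = -34;  77·a + 7·b + 4·c = -61.
(Σx^2·x^2 = 2177, Σx^2·x = 277, Σx^2 = 77, Σx·x = 77, Σx = 7, Σ1 = 4, Σx^2·y = -1394, Σx·y = -34, Σy = -61.)
Row-reducing yields a = -3277/3300, b = 10907/3300, c = -211/110.

a = -0.9930, b = 3.3052, c = -1.9182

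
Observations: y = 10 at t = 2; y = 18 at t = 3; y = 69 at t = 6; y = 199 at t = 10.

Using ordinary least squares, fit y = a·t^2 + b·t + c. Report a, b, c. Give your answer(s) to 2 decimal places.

Normal-equation sums: Σt^2·t^2 = 11393, Σt^2·t = 1251, Σt^2 = 149, Σt·t = 149, Σt = 21, Σ1 = 4.
For Mᵀy: Σt^2·y = 22586, Σt·y = 2478, Σy = 296.
Solving the 3×3 system (Gaussian elimination) gives a = 2965/1336, b = -20049/6680, c = 23673/3340.

a = 2.22, b = -3.00, c = 7.09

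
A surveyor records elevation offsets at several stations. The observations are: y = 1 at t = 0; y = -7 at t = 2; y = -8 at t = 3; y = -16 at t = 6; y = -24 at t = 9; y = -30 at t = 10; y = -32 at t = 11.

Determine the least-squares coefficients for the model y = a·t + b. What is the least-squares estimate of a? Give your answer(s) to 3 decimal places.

a = -2.910

With design matrix A, AᵀA = [[351, 41]; [41, 7]] and Aᵀy = [-1002, -116]ᵀ.
det = 351·7 − 41² = 776.
a = ((-1002)·7 − 41·(-116))/776 = -1129/388; b = (351·(-116) − 41·(-1002))/776 = 183/388.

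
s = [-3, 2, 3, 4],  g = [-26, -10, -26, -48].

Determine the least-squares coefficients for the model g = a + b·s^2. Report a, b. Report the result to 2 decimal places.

Forming AᵀA = [[4, 38]; [38, 434]] and Aᵀg = [-110, -1276]ᵀ gives AᵀA·[a, b]ᵀ = Aᵀg.
Determinant 4·434 − 38² = 292.
a = ((-110)·434 − 38·(-1276))/292 = 187/73; b = (4·(-1276) − 38·(-110))/292 = -231/73.

a = 2.56, b = -3.16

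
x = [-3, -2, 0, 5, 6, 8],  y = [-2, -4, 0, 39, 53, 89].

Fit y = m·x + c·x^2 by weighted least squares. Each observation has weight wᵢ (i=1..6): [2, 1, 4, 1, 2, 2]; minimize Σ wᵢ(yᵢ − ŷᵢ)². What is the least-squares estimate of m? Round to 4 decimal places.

m = 3.3490

AᵀWA·[m, c]ᵀ = AᵀWy reads: 247·m + 1519·c = 2275;  1519·m + 11587·c = 16131.
det = 247·11587 − 1519² = 554628.
m = (2275·11587 − 1519·16131)/554628 = 464359/138657; c = (247·16131 − 1519·2275)/554628 = 132158/138657.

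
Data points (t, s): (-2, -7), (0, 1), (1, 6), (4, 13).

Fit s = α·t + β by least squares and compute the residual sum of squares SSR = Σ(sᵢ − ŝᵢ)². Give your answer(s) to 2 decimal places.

The normal system AᵀA·[α, β]ᵀ = Aᵀs is [[21, 3]; [3, 4]]·[α, β]ᵀ = [72, 13]ᵀ.
Eliminating β: 4·(row 1) − 3·(row 2) gives 75·α = 4·72 − 3·13 = 249, so α = 83/25.
Then β = (13 − 3·(83/25))/4 = 19/25.
Residuals: -28/25, 6/25, 48/25, -26/25; SSR = 152/25.

SSR = 6.08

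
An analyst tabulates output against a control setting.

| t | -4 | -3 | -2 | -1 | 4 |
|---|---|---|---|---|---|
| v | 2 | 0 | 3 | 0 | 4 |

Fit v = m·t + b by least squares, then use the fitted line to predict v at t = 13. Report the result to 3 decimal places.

v̂ = 6.485

Sums needed: Σt·t = 46, Σt = -6, Σ1 = 5.
Right-hand side: Σt·v = 2, Σv = 9.
Normal equations: [[46, -6]; [-6, 5]]·[m, b]ᵀ = [2, 9]ᵀ.
Eliminating b: 5·(row 1) − (-6)·(row 2) gives 194·m = 5·2 − (-6)·9 = 64, so m = 32/97.
Then b = (9 − (-6)·(32/97))/5 = 213/97.
At t = 13: v̂ = (32/97)·(13) + (213/97)·(1) = 629/97.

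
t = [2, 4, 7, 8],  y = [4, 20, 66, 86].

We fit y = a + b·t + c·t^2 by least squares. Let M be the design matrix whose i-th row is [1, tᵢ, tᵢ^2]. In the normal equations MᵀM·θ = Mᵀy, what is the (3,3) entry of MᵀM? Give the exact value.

Row 3 ↔ basis t^2, column 3 ↔ basis t^2, so (MᵀM)_{3,3} = Σᵢ (t^2)·(t^2) = (4)·(4) + (16)·(16) + (49)·(49) + (64)·(64) = 6769.

6769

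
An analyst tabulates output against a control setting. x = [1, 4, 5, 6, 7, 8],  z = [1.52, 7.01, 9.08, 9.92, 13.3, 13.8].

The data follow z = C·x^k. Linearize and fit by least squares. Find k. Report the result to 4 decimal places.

With ln zᵢ as the transformed response and ln xᵢ as the regressor:
Sums: Σln x = 8.8128, Σ(ln x)² = 15.8331, Σln z = 12.0791, Σln x·ln z = 20.8548.
Normal system: [[15.8331, 8.8128]; [8.8128, 6]]·[k, ln C]ᵀ = [20.8548, 12.0791]ᵀ.
Δ = 15.8331·6 − (8.8128)² = 17.3327; k = (20.8548·6 − 8.8128·12.0791)/17.3327 = 1.07759, ln C = (15.8331·12.0791 − 8.8128·20.8548)/17.3327 = 0.43041.

k = 1.0776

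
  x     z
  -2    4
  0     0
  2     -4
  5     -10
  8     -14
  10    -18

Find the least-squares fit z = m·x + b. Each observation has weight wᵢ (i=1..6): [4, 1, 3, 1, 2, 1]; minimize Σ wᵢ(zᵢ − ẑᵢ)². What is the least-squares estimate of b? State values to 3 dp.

b = 0.070

Setting ∂/∂m … = 0 gives: 281·m + 29·b = -510;  29·m + 12·b = -52.
Eliminating b: 12·(row 1) − 29·(row 2) gives 2531·m = 12·(-510) − 29·(-52) = -4612, so m = -4612/2531.
Then b = ((-52) − 29·(-4612/2531))/12 = 178/2531.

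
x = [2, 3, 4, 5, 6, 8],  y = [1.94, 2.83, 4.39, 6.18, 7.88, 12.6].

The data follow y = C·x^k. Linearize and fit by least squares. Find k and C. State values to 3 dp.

k = 1.369, C = 0.687

Linearized form: ln y = k·ln x + ln C. From the 6 transformed points,
XᵀX = [[13.7340, 8.6587]; [8.6587, 6]], rhs = [15.5517, 9.6016]ᵀ  (here Σln x = 8.6587, Σ(ln x)² = 13.7340, Σln y = 9.6016, Σln x·ln y = 15.5517).
Slope k = (n·Σln x·ln y − Σln x·Σln y)/(n·Σ(ln x)² − (Σln x)²) = (6·15.5517 − 8.6587·9.6016)/7.4309 = 1.36898; ln C = (Σln y − k·Σln x)/n = -0.37532, so C = exp(-0.37532) = 0.68707.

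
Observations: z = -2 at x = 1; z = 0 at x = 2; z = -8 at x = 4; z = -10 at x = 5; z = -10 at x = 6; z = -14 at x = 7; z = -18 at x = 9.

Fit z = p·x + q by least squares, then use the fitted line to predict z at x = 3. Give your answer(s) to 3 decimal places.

MᵀM·[p, q]ᵀ = Mᵀz reads: 212·p + 34·q = -404;  34·p + 7·q = -62.
(Σx·x = 212, Σx = 34, Σ1 = 7, Σx·z = -404, Σz = -62.)
Eliminating q: 7·(row 1) − 34·(row 2) gives 328·p = 7·(-404) − 34·(-62) = -720, so p = -90/41.
Then q = ((-62) − 34·(-90/41))/7 = 74/41.
At x = 3: ẑ = (-90/41)·(3) + (74/41)·(1) = -196/41.

ẑ = -4.780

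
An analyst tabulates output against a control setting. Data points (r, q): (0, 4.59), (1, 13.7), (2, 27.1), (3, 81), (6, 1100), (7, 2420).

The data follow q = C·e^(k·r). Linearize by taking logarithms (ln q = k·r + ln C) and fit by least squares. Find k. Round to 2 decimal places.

k = 0.89

Taking logs, ln q = k·r + ln C, so regress ln q on r.
Σr = 19.0000, Σ(r)² = 99.0000, Σln q = 26.6298, Σr·ln q = 118.9589.
Normal system: [[99.0000, 19.0000]; [19.0000, 6]]·[k, ln C]ᵀ = [118.9589, 26.6298]ᵀ.
Solving (det = 233.0000): k = 0.89179, ln C = 1.61432.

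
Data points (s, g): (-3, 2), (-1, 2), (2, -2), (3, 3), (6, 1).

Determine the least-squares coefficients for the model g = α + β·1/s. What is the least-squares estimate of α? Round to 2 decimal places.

Entries of AᵀA: Σ1 = 5, Σ1/s = -1/3, Σ1/s·1/s = 3/2.
And Σg = 6, Σ1/s·g = -5/2.
So AᵀA·[α, β]ᵀ = Aᵀg: [[5, -1/3]; [-1/3, 3/2]]·[α, β]ᵀ = [6, -5/2]ᵀ.
Eliminating β: (3/2)·(row 1) − (-1/3)·(row 2) gives (133/18)·α = (3/2)·6 − (-1/3)·(-5/2) = 49/6, so α = 21/19.
Then β = ((-5/2) − (-1/3)·(21/19))/(3/2) = -27/19.

α = 1.11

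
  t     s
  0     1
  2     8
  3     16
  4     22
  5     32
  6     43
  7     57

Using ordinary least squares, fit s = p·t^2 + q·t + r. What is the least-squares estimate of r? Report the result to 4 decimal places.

Sums needed: Σt^2·t^2 = 4675, Σt^2·t = 783, Σt^2 = 139, Σt·t = 139, Σt = 27, Σ1 = 7.
Moment sums: Σt^2·s = 5669, Σt·s = 969, Σs = 179.
MᵀM·[p, q, r]ᵀ = Mᵀs becomes [[4675, 783, 139]; [783, 139, 27]; [139, 27, 7]]·[p, q, r]ᵀ = [5669, 969, 179]ᵀ.
Inverting the 3×3 Gram matrix, [p, q, r]ᵀ = [131/154, 303/154, 12/11]ᵀ.

r = 1.0909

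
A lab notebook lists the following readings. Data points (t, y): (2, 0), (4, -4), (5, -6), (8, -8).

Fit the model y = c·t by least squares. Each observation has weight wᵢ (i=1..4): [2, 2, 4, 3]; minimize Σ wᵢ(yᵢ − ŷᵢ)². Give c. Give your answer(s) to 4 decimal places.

c = -1.0361

With design matrix A, AᵀWA = [[332]] and AᵀWy = [-344]ᵀ.
Hence c = -344 / 332 ≈ -1.03614.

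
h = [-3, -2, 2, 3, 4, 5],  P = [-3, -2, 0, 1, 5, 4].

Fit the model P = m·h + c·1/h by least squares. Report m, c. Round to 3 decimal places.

m = 1.033, c = -2.198

Setting ∂/∂m … = 0 gives: 67·m + 6·c = 56;  6·m + (2969/3600)·c = 263/60.
(Σh·h = 67, Σh·1/h = 6, Σ1/h·1/h = 2969/3600, Σh·P = 56, Σ1/h·P = 263/60.)
Eliminating c: (2969/3600)·(row 1) − 6·(row 2) gives (69323/3600)·m = (2969/3600)·56 − 6·(263/60) = 4474/225, so m = 71584/69323.
Then c = ((263/60) − 6·(71584/69323))/(2969/3600) = -152340/69323.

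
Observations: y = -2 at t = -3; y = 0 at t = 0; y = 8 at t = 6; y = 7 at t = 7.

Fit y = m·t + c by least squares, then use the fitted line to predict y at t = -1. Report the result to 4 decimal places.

ŷ = -0.3261

AᵀA·[m, c]ᵀ = Aᵀy reads: 94·m + 10·c = 103;  10·m + 4·c = 13.
Eliminating c: 4·(row 1) − 10·(row 2) gives 276·m = 4·103 − 10·13 = 282, so m = 47/46.
Then c = (13 − 10·(47/46))/4 = 16/23.
At t = -1: ŷ = (47/46)·(-1) + (16/23)·(1) = -15/46.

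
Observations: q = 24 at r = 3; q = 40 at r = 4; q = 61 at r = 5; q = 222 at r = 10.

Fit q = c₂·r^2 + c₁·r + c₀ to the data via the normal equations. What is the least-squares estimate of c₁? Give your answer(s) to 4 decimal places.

c₁ = 2.7278

AᵀA·[c₂, c₁, c₀]ᵀ = Aᵀq reads: 10962·c₂ + 1216·c₁ + 150·c₀ = 24581;  1216·c₂ + 150·c₁ + 22·c₀ = 2757;  150·c₂ + 22·c₁ + 4·c₀ = 347.
(Σr^2·r^2 = 10962, Σr^2·r = 1216, Σr^2 = 150, Σr·r = 150, Σr = 22, Σ1 = 4, Σr^2·q = 24581, Σr·q = 2757, Σq = 347.)
Solving the 3×3 system (Gaussian elimination) gives c₂ = 3723/1892, c₁ = 5161/1892, c₀ = -3867/1892.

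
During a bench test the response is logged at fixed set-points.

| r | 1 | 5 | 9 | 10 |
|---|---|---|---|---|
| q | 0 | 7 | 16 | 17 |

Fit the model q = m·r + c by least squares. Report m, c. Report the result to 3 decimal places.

With design matrix A, AᵀA = [[207, 25]; [25, 4]] and Aᵀq = [349, 40]ᵀ.
Eliminating c: 4·(row 1) − 25·(row 2) gives 203·m = 4·349 − 25·40 = 396, so m = 396/203.
Then c = (40 − 25·(396/203))/4 = -445/203.

m = 1.951, c = -2.192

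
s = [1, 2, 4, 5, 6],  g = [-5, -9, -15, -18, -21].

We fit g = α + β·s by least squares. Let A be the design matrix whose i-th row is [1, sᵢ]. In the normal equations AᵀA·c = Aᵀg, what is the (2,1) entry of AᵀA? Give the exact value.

18

Row 2 ↔ basis s, column 1 ↔ basis 1, so (AᵀA)_{2,1} = Σᵢ s = (1)·(1) + (2)·(1) + (4)·(1) + (5)·(1) + (6)·(1) = 18.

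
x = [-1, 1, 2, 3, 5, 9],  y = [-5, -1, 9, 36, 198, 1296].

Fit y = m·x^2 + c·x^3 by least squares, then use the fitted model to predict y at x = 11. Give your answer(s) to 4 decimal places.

The normal system AᵀA·[m, c]ᵀ = Aᵀy is [[7285, 62449]; [62449, 547861]]·[m, c]ᵀ = [110280, 970582]ᵀ.
Δ = 7285·547861 − 62449² = 91289784.
m = (110280·547861 − 62449·970582)/91289784 = -96882119/45644892; c = (7285·970582 − 62449·110280)/91289784 = 91907075/45644892.
At x = 11: ŷ = (-96882119/45644892)·(121) + (91907075/45644892)·(1331) = 55302790213/22822446.

ŷ = 2423.1754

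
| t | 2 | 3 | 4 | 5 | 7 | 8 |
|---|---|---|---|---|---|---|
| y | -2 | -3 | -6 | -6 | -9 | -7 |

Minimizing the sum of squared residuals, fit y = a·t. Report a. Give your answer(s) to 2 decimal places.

XᵀX·[a]ᵀ = Xᵀy reads: 167·a = -186.
Hence a = -186 / 167 ≈ -1.11377.

a = -1.11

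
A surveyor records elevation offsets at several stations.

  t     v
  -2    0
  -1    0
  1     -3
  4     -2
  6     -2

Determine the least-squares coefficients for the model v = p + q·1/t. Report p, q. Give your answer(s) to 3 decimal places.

The normal equations are: 5·p + (-1/12)·q = -7;  (-1/12)·p + (337/144)·q = -23/6.
(Σ1 = 5, Σ1/t = -1/12, Σ1/t·1/t = 337/144, Σv = -7, Σ1/t·v = -23/6.)
det = 5·(337/144) − (-1/12)² = 421/36.
p = ((-7)·(337/144) − (-1/12)·(-23/6))/(421/36) = -2405/1684; q = (5·(-23/6) − (-1/12)·(-7))/(421/36) = -711/421.

p = -1.428, q = -1.689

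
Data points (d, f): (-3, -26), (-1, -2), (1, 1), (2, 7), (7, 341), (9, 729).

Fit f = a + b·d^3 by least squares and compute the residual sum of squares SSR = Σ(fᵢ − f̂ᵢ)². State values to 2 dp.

Setting ∂/∂a … = 0 gives: 6·a + 1053·b = 1050;  1053·a + 649885·b = 649165.
Δ = 6·649885 − 1053² = 2790501.
a = (1050·649885 − 1053·649165)/2790501 = -397165/930167; b = (6·649165 − 1053·1050)/2790501 = 929780/930167.
Residuals: 1316883/930167, -533389/930167, 397552/930167, -529906/930167, -1330428/930167, 16568/22687; SSR = 5041034/930167.

SSR = 5.42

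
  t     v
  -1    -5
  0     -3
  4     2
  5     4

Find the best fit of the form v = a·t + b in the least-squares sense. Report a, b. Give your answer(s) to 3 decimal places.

a = 1.423, b = -3.346

The normal system AᵀA·[a, b]ᵀ = Aᵀv is [[42, 8]; [8, 4]]·[a, b]ᵀ = [33, -2]ᵀ.
Eliminating b: 4·(row 1) − 8·(row 2) gives 104·a = 4·33 − 8·(-2) = 148, so a = 37/26.
Then b = ((-2) − 8·(37/26))/4 = -87/26.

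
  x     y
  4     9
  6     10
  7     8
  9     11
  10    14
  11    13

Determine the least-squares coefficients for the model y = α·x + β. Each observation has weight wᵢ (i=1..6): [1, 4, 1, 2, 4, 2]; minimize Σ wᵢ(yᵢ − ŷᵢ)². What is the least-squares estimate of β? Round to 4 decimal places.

β = 5.0711

Forming MᵀWM = [[1013, 115]; [115, 14]] and MᵀWy = [1376, 161]ᵀ gives MᵀWM·[α, β]ᵀ = MᵀWy.
Eliminating β: 14·(row 1) − 115·(row 2) gives 957·α = 14·1376 − 115·161 = 749, so α = 749/957.
Then β = (161 − 115·(749/957))/14 = 4853/957.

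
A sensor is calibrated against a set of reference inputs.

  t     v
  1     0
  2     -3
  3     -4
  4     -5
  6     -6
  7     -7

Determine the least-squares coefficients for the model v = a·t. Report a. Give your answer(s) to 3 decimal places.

a = -1.070

Compute the Gram sums: Σt·t = 115.
And Σt·v = -123.
AᵀA·[a]ᵀ = Aᵀv becomes [[115]]·[a]ᵀ = [-123]ᵀ.
Hence a = -123 / 115 ≈ -1.06957.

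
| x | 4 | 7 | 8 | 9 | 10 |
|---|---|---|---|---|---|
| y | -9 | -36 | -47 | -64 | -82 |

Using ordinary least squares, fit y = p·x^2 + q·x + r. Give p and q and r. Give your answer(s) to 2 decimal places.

p = -1.17, q = 4.21, r = -7.31

Compute the Gram sums: Σx^2·x^2 = 23314, Σx^2·x = 2648, Σx^2 = 310, Σx·x = 310, Σx = 38, Σ1 = 5.
Moment sums: Σx^2·y = -18300, Σx·y = -2060, Σy = -238.
MᵀM·[p, q, r]ᵀ = Mᵀy becomes [[23314, 2648, 310]; [2648, 310, 38]; [310, 38, 5]]·[p, q, r]ᵀ = [-18300, -2060, -238]ᵀ.
Solving the 3×3 system (Gaussian elimination) gives p = -2228/1911, q = 8044/1911, r = -358/49.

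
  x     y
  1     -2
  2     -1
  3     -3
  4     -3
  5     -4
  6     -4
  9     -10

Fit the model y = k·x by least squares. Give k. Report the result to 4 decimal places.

From the data, Σx·x = 172.
Right-hand side: Σx·y = -159.
Hence k = -159 / 172 ≈ -0.924419.

k = -0.9244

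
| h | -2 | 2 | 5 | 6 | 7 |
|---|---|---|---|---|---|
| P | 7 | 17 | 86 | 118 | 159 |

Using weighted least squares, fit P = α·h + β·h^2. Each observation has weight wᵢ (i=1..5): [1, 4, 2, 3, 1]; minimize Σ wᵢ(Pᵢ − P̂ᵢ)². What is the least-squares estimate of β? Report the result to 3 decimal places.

The normal equations are: 227·α + 1265·β = 4219;  1265·α + 7619·β = 25135.
Δ = 227·7619 − 1265² = 129288.
α = (4219·7619 − 1265·25135)/129288 = 58131/21548; β = (227·25135 − 1265·4219)/129288 = 61435/21548.

β = 2.851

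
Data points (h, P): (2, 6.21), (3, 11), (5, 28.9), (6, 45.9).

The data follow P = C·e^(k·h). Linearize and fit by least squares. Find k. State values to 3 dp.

k = 0.497

Taking logs, ln P = k·h + ln C, so regress ln P on h.
Σh = 16.0000, Σ(h)² = 74.0000, Σln P = 11.4144, Σh·ln P = 50.6240.
Equations: 74.0000·k + 16.0000·ln C = 50.6240;  16.0000·k + 4·ln C = 11.4144.
Solving (det = 40.0000): k = 0.49666, ln C = 0.86697.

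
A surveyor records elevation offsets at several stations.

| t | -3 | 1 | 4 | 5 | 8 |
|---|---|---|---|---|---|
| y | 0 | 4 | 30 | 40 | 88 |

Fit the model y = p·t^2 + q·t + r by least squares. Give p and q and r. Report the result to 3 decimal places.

Normal-equation sums: Σt^2·t^2 = 5059, Σt^2·t = 675, Σt^2 = 115, Σt·t = 115, Σt = 15, Σ1 = 5.
And Σt^2·y = 7116, Σt·y = 1028, Σy = 162.
Inverting the 3×3 Gram matrix, [p, q, r]ᵀ = [1461/1502, 23711/7510, 2088/3755]ᵀ.

p = 0.973, q = 3.157, r = 0.556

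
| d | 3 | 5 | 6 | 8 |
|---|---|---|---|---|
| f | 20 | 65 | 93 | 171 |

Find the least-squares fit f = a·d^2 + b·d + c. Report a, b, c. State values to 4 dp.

Forming AᵀA = [[6098, 880, 134]; [880, 134, 22]; [134, 22, 4]] and Aᵀf = [16097, 2311, 349]ᵀ gives AᵀA·[a, b, c]ᵀ = Aᵀf.
Solving the 3×3 system (Gaussian elimination) gives a = 11/4, b = -7/52, c = -215/52.

a = 2.7500, b = -0.1346, c = -4.1346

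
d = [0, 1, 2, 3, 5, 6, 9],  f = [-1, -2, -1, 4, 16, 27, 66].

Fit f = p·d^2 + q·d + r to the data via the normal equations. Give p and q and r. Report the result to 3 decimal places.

p = 0.977, q = -1.271, r = -1.490

From the data, Σd^2·d^2 = 8580, Σd^2·d = 1106, Σd^2 = 156, Σd·d = 156, Σd = 26, Σ1 = 7.
Right-hand side: Σd^2·f = 6748, Σd·f = 844, Σf = 109.
MᵀM·[p, q, r]ᵀ = Mᵀf becomes [[8580, 1106, 156]; [1106, 156, 26]; [156, 26, 7]]·[p, q, r]ᵀ = [6748, 844, 109]ᵀ.
Row-reducing yields p = 44491/45521, q = -57842/45521, r = -67845/45521.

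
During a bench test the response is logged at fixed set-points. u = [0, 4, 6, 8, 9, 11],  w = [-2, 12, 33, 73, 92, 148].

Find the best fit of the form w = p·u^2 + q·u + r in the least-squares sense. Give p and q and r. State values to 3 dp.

p = 1.495, q = -2.863, r = -1.764

From the data, Σu^2·u^2 = 26850, Σu^2·u = 2852, Σu^2 = 318, Σu·u = 318, Σu = 38, Σ1 = 6.
And Σu^2·w = 31412, Σu·w = 3286, Σw = 356.
Normal equations: [[26850, 2852, 318]; [2852, 318, 38]; [318, 38, 6]]·[p, q, r]ᵀ = [31412, 3286, 356]ᵀ.
Row-reducing yields p = 26453/17695, q = -50666/17695, r = -31221/17695.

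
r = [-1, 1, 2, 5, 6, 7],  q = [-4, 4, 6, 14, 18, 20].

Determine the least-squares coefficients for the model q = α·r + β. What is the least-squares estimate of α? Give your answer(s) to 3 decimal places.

α = 2.932

The normal equations are: 116·α + 20·β = 338;  20·α + 6·β = 58.
Eliminating β: 6·(row 1) − 20·(row 2) gives 296·α = 6·338 − 20·58 = 868, so α = 217/74.
Then β = (58 − 20·(217/74))/6 = -4/37.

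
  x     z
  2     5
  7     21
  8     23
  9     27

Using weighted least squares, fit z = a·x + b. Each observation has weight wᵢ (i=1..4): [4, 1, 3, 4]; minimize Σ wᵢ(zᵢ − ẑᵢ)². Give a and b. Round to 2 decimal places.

a = 3.10, b = -1.24

Normal-equation sums: Σwᵢ·x·x = 581, Σwᵢ·x = 75, Σwᵢ·1 = 12.
For AᵀWz: Σwᵢ·x·z = 1711, Σwᵢ·z = 218.
Determinant 581·12 − 75² = 1347.
a = (1711·12 − 75·218)/1347 = 1394/449; b = (581·218 − 75·1711)/1347 = -1667/1347.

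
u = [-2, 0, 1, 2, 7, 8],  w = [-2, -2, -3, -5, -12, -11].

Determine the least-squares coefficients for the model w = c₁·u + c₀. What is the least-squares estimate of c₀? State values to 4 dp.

c₀ = -2.8866

Normal-equation sums: Σu·u = 122, Σu = 16, Σ1 = 6.
Right-hand side: Σu·w = -181, Σw = -35.
Normal equations: [[122, 16]; [16, 6]]·[c₁, c₀]ᵀ = [-181, -35]ᵀ.
det = 122·6 − 16² = 476.
c₁ = ((-181)·6 − 16·(-35))/476 = -263/238; c₀ = (122·(-35) − 16·(-181))/476 = -687/238.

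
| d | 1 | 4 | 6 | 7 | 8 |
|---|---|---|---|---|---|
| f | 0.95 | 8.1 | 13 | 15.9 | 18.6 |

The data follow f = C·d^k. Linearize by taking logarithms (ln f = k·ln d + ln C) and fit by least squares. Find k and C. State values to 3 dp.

k = 1.440, C = 0.985

Let Y = ln f. Fitting Y = k·ln d + ln C by least squares:
Σln d = 7.2034, Σ(ln d)² = 13.2429, Σln f = 10.2950, Σln d·ln f = 18.9573.
Normal system: [[13.2429, 7.2034]; [7.2034, 5]]·[k, ln C]ᵀ = [18.9573, 10.2950]ᵀ.
Solving (det = 14.3252): k = 1.43992, ln C = -0.01547, so C = exp(-0.01547) = 0.98465.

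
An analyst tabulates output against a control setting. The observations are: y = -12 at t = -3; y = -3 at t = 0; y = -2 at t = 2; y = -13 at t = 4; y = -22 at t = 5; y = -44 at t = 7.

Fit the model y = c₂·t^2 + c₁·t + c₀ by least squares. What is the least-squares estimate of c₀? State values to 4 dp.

c₀ = -1.0828

Sums needed: Σt^2·t^2 = 3379, Σt^2·t = 513, Σt^2 = 103, Σt·t = 103, Σt = 15, Σ1 = 6.
For Mᵀy: Σt^2·y = -3030, Σt·y = -438, Σy = -96.
So MᵀM·[c₂, c₁, c₀]ᵀ = Mᵀy: [[3379, 513, 103]; [513, 103, 15]; [103, 15, 6]]·[c₂, c₁, c₀]ᵀ = [-3030, -438, -96]ᵀ.
Row-reducing yields c₂ = -29949/30172, c₁ = 25617/30172, c₀ = -16335/15086.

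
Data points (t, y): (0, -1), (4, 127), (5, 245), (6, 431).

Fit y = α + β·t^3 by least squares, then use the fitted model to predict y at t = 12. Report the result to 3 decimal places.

ŷ = 3447.909

The normal system AᵀA·[α, β]ᵀ = Aᵀy is [[4, 405]; [405, 66377]]·[α, β]ᵀ = [802, 131849]ᵀ.
Δ = 4·66377 − 405² = 101483.
α = (802·66377 − 405·131849)/101483 = -164491/101483; β = (4·131849 − 405·802)/101483 = 202586/101483.
At t = 12: ŷ = (-164491/101483)·(1) + (202586/101483)·(1728) = 349904117/101483.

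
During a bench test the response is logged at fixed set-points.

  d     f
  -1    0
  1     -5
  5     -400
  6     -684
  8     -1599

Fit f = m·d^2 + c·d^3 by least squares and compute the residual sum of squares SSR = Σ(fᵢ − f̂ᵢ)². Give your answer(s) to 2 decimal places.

The normal equations are: 6019·m + 43669·c = -136965;  43669·m + 324427·c = -1016437.
(Σd^2·d^2 = 6019, Σd^2·d^3 = 43669, Σd^3·d^3 = 324427, Σd^2·f = -136965, Σd^3·f = -1016437.)
Δ = 6019·324427 − 43669² = 45744552.
m = ((-136965)·324427 − 43669·(-1016437))/45744552 = -24178351/22872276; c = (6019·(-1016437) − 43669·(-136965))/45744552 = -68404859/22872276.
Residuals: -11056627/5718069, -3629695/3812046, 3077875/11436138, 34261/635341, -516763/5718069; SSR = 54082067/11436138.

SSR = 4.73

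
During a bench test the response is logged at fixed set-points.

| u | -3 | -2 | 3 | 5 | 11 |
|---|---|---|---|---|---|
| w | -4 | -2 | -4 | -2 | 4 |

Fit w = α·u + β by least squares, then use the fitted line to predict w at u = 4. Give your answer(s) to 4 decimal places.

ŵ = -1.0373

Normal-equation sums: Σu·u = 168, Σu = 14, Σ1 = 5.
For Mᵀw: Σu·w = 38, Σw = -8.
So MᵀM·[α, β]ᵀ = Mᵀw: [[168, 14]; [14, 5]]·[α, β]ᵀ = [38, -8]ᵀ.
Δ = 168·5 − 14² = 644.
α = (38·5 − 14·(-8))/644 = 151/322; β = (168·(-8) − 14·38)/644 = -67/23.
At u = 4: ŵ = (151/322)·(4) + (-67/23)·(1) = -167/161.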